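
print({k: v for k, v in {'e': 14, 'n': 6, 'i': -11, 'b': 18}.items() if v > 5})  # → {'e': 14, 'n': 6, 'b': 18}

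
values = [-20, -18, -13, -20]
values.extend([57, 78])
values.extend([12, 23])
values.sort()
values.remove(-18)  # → [-20, -20, -13, 12, 23, 57, 78]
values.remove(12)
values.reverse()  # [78, 57, 23, -13, -20, -20]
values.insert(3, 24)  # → [78, 57, 23, 24, -13, -20, -20]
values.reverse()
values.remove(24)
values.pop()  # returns 78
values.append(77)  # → [-20, -20, -13, 23, 57, 77]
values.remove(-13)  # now [-20, -20, 23, 57, 77]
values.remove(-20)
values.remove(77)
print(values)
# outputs [-20, 23, 57]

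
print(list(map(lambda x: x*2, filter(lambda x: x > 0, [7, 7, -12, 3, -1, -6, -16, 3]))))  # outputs [14, 14, 6, 6]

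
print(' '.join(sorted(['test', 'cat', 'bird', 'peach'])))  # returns bird cat peach test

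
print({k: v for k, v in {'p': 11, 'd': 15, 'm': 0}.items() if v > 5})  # {'p': 11, 'd': 15}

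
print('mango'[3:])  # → go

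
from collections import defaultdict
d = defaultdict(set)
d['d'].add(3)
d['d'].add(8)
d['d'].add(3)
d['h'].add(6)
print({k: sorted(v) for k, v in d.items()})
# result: {'d': [3, 8], 'h': [6]}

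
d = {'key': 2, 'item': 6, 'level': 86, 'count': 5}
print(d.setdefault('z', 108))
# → 108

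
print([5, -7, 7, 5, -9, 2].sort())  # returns None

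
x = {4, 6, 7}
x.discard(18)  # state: {4, 6, 7}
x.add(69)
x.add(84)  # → {4, 6, 7, 69, 84}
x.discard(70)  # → {4, 6, 7, 69, 84}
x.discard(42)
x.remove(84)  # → {4, 6, 7, 69}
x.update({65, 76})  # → {4, 6, 7, 65, 69, 76}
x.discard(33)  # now {4, 6, 7, 65, 69, 76}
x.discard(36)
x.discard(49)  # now {4, 6, 7, 65, 69, 76}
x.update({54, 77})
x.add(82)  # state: {4, 6, 7, 54, 65, 69, 76, 77, 82}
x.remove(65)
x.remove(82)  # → {4, 6, 7, 54, 69, 76, 77}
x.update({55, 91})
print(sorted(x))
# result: [4, 6, 7, 54, 55, 69, 76, 77, 91]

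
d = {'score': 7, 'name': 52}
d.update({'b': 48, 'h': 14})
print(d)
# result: {'score': 7, 'name': 52, 'b': 48, 'h': 14}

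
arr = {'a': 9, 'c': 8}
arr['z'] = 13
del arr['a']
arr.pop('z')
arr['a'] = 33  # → {'c': 8, 'a': 33}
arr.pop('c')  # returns 8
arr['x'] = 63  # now {'a': 33, 'x': 63}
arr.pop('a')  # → 33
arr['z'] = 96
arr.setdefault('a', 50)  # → 50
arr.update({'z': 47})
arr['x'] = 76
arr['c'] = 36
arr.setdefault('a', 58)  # 50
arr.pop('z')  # 47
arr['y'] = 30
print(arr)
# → {'x': 76, 'a': 50, 'c': 36, 'y': 30}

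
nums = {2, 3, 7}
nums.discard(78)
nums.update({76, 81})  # {2, 3, 7, 76, 81}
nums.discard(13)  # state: {2, 3, 7, 76, 81}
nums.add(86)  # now {2, 3, 7, 76, 81, 86}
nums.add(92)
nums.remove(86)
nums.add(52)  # {2, 3, 7, 52, 76, 81, 92}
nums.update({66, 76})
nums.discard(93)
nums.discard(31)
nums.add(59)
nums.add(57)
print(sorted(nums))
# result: [2, 3, 7, 52, 57, 59, 66, 76, 81, 92]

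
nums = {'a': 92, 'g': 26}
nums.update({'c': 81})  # {'a': 92, 'g': 26, 'c': 81}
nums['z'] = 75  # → {'a': 92, 'g': 26, 'c': 81, 'z': 75}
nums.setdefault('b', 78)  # 78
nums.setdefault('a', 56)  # 92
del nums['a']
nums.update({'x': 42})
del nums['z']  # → {'g': 26, 'c': 81, 'b': 78, 'x': 42}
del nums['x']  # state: {'g': 26, 'c': 81, 'b': 78}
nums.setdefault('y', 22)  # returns 22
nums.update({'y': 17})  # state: {'g': 26, 'c': 81, 'b': 78, 'y': 17}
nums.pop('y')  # 17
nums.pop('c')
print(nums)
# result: {'g': 26, 'b': 78}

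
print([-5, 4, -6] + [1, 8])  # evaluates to [-5, 4, -6, 1, 8]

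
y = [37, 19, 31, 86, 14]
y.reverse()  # [14, 86, 31, 19, 37]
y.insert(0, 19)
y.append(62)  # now [19, 14, 86, 31, 19, 37, 62]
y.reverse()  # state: [62, 37, 19, 31, 86, 14, 19]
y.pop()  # 19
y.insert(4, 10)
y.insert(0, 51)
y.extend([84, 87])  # [51, 62, 37, 19, 31, 10, 86, 14, 84, 87]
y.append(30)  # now [51, 62, 37, 19, 31, 10, 86, 14, 84, 87, 30]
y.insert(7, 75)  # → [51, 62, 37, 19, 31, 10, 86, 75, 14, 84, 87, 30]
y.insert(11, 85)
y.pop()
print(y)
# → [51, 62, 37, 19, 31, 10, 86, 75, 14, 84, 87, 85]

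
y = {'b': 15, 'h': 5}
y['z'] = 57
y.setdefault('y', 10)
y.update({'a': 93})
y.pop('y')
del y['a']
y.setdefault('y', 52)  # 52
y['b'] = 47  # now {'b': 47, 'h': 5, 'z': 57, 'y': 52}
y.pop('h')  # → 5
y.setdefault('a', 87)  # 87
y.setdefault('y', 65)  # 52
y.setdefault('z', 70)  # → 57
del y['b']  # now {'z': 57, 'y': 52, 'a': 87}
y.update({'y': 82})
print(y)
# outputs {'z': 57, 'y': 82, 'a': 87}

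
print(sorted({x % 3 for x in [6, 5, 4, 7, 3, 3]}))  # [0, 1, 2]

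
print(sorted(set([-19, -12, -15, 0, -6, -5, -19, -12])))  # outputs [-19, -15, -12, -6, -5, 0]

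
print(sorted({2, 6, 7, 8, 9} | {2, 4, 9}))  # [2, 4, 6, 7, 8, 9]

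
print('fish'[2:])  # sh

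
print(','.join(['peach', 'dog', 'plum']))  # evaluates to peach,dog,plum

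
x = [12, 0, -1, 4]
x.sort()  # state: [-1, 0, 4, 12]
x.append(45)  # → [-1, 0, 4, 12, 45]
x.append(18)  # [-1, 0, 4, 12, 45, 18]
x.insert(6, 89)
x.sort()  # [-1, 0, 4, 12, 18, 45, 89]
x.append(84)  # [-1, 0, 4, 12, 18, 45, 89, 84]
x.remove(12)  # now [-1, 0, 4, 18, 45, 89, 84]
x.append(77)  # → [-1, 0, 4, 18, 45, 89, 84, 77]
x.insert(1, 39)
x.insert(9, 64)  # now [-1, 39, 0, 4, 18, 45, 89, 84, 77, 64]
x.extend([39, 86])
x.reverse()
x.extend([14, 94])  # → [86, 39, 64, 77, 84, 89, 45, 18, 4, 0, 39, -1, 14, 94]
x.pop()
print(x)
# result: [86, 39, 64, 77, 84, 89, 45, 18, 4, 0, 39, -1, 14]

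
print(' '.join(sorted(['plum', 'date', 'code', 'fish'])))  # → code date fish plum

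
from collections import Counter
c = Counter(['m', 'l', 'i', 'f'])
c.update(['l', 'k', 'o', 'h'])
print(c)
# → Counter({'l': 2, 'm': 1, 'i': 1, 'f': 1, 'k': 1, 'o': 1, 'h': 1})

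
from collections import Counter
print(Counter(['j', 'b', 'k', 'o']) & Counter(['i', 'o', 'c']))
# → Counter({'o': 1})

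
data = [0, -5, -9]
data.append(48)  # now [0, -5, -9, 48]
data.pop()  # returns 48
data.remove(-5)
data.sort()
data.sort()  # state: [-9, 0]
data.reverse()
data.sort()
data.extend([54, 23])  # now [-9, 0, 54, 23]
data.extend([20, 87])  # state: [-9, 0, 54, 23, 20, 87]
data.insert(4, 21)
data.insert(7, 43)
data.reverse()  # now [43, 87, 20, 21, 23, 54, 0, -9]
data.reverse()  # [-9, 0, 54, 23, 21, 20, 87, 43]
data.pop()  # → 43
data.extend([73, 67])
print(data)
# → [-9, 0, 54, 23, 21, 20, 87, 73, 67]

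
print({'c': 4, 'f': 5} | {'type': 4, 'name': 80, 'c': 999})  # {'c': 999, 'f': 5, 'type': 4, 'name': 80}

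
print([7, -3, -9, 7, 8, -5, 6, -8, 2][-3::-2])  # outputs [6, 8, -9, 7]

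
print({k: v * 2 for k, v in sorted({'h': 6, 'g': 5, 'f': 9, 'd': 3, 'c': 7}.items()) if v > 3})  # {'c': 14, 'f': 18, 'g': 10, 'h': 12}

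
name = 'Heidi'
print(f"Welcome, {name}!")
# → Welcome, Heidi!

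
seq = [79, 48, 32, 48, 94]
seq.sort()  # [32, 48, 48, 79, 94]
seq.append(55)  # [32, 48, 48, 79, 94, 55]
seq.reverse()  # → [55, 94, 79, 48, 48, 32]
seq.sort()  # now [32, 48, 48, 55, 79, 94]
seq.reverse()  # [94, 79, 55, 48, 48, 32]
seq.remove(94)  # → [79, 55, 48, 48, 32]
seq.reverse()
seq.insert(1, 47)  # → [32, 47, 48, 48, 55, 79]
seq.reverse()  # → [79, 55, 48, 48, 47, 32]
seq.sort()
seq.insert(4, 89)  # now [32, 47, 48, 48, 89, 55, 79]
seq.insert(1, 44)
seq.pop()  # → 79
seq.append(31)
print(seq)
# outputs [32, 44, 47, 48, 48, 89, 55, 31]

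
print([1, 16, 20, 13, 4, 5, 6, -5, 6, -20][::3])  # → [1, 13, 6, -20]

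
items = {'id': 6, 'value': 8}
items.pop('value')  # 8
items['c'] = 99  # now {'id': 6, 'c': 99}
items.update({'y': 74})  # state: {'id': 6, 'c': 99, 'y': 74}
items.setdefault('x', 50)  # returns 50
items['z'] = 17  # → {'id': 6, 'c': 99, 'y': 74, 'x': 50, 'z': 17}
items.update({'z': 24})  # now {'id': 6, 'c': 99, 'y': 74, 'x': 50, 'z': 24}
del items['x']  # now {'id': 6, 'c': 99, 'y': 74, 'z': 24}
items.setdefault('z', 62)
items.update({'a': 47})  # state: {'id': 6, 'c': 99, 'y': 74, 'z': 24, 'a': 47}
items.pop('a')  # 47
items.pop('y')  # 74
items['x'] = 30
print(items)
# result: {'id': 6, 'c': 99, 'z': 24, 'x': 30}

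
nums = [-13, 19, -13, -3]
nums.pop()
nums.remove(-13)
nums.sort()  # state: [-13, 19]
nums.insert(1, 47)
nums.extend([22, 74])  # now [-13, 47, 19, 22, 74]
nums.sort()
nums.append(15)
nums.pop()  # 15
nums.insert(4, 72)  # [-13, 19, 22, 47, 72, 74]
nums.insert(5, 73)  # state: [-13, 19, 22, 47, 72, 73, 74]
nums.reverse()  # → [74, 73, 72, 47, 22, 19, -13]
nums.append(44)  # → [74, 73, 72, 47, 22, 19, -13, 44]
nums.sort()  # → [-13, 19, 22, 44, 47, 72, 73, 74]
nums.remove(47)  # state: [-13, 19, 22, 44, 72, 73, 74]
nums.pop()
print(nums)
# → [-13, 19, 22, 44, 72, 73]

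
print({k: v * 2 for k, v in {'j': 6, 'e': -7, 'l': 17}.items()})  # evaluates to {'j': 12, 'e': -14, 'l': 34}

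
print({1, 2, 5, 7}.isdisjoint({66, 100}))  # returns True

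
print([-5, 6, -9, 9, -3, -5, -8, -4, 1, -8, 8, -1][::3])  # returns [-5, 9, -8, -8]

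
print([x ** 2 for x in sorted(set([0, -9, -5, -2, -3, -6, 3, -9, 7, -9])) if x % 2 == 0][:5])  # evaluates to [36, 4, 0]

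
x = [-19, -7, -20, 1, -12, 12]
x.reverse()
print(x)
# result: [12, -12, 1, -20, -7, -19]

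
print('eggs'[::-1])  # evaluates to sgge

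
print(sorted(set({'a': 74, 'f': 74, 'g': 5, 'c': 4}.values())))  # [4, 5, 74]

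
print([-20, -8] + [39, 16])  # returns [-20, -8, 39, 16]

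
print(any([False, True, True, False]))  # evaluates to True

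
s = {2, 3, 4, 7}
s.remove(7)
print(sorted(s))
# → [2, 3, 4]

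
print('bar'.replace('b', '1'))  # 1ar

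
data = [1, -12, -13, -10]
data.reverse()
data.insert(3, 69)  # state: [-10, -13, -12, 69, 1]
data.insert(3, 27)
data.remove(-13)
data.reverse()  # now [1, 69, 27, -12, -10]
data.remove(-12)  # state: [1, 69, 27, -10]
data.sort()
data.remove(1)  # [-10, 27, 69]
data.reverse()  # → [69, 27, -10]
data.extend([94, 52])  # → [69, 27, -10, 94, 52]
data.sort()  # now [-10, 27, 52, 69, 94]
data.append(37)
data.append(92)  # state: [-10, 27, 52, 69, 94, 37, 92]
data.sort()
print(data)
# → [-10, 27, 37, 52, 69, 92, 94]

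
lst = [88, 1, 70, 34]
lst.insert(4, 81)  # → [88, 1, 70, 34, 81]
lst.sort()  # [1, 34, 70, 81, 88]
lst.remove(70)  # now [1, 34, 81, 88]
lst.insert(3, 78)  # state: [1, 34, 81, 78, 88]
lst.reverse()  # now [88, 78, 81, 34, 1]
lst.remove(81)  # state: [88, 78, 34, 1]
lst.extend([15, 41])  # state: [88, 78, 34, 1, 15, 41]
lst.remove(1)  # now [88, 78, 34, 15, 41]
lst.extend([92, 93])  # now [88, 78, 34, 15, 41, 92, 93]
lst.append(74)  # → [88, 78, 34, 15, 41, 92, 93, 74]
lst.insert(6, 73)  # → [88, 78, 34, 15, 41, 92, 73, 93, 74]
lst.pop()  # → 74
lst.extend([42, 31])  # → [88, 78, 34, 15, 41, 92, 73, 93, 42, 31]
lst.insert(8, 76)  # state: [88, 78, 34, 15, 41, 92, 73, 93, 76, 42, 31]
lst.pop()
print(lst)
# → [88, 78, 34, 15, 41, 92, 73, 93, 76, 42]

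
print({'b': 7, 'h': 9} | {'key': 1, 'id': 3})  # {'b': 7, 'h': 9, 'key': 1, 'id': 3}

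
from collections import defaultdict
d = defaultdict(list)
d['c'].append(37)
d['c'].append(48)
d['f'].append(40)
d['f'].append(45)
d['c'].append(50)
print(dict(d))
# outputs {'c': [37, 48, 50], 'f': [40, 45]}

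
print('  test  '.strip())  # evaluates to test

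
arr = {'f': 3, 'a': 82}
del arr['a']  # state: {'f': 3}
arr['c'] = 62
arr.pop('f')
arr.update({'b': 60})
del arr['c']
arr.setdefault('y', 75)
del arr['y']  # {'b': 60}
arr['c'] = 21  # {'b': 60, 'c': 21}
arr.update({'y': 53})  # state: {'b': 60, 'c': 21, 'y': 53}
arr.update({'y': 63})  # {'b': 60, 'c': 21, 'y': 63}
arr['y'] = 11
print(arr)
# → {'b': 60, 'c': 21, 'y': 11}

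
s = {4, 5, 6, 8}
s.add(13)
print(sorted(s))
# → [4, 5, 6, 8, 13]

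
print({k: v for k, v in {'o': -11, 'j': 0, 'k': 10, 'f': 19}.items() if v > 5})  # {'k': 10, 'f': 19}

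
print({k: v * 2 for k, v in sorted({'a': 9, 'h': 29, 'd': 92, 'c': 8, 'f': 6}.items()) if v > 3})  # {'a': 18, 'c': 16, 'd': 184, 'f': 12, 'h': 58}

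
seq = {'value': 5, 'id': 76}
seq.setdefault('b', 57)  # 57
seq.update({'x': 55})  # {'value': 5, 'id': 76, 'b': 57, 'x': 55}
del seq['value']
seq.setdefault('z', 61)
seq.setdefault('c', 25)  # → 25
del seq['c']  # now {'id': 76, 'b': 57, 'x': 55, 'z': 61}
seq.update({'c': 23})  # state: {'id': 76, 'b': 57, 'x': 55, 'z': 61, 'c': 23}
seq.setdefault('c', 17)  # 23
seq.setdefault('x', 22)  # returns 55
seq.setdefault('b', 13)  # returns 57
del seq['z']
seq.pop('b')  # 57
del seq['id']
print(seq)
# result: {'x': 55, 'c': 23}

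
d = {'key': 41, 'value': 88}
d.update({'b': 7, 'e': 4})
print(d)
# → {'key': 41, 'value': 88, 'b': 7, 'e': 4}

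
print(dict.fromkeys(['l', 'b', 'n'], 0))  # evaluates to {'l': 0, 'b': 0, 'n': 0}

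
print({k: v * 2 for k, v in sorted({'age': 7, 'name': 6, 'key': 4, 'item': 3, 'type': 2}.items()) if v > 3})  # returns {'age': 14, 'key': 8, 'name': 12}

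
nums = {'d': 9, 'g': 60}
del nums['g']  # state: {'d': 9}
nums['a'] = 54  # {'d': 9, 'a': 54}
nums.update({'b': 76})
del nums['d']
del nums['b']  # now {'a': 54}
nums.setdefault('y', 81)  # 81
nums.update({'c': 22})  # {'a': 54, 'y': 81, 'c': 22}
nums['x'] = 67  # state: {'a': 54, 'y': 81, 'c': 22, 'x': 67}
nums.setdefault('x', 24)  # 67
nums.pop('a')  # 54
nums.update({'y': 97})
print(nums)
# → {'y': 97, 'c': 22, 'x': 67}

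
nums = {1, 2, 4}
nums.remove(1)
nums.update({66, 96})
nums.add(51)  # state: {2, 4, 51, 66, 96}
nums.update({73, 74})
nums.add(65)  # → {2, 4, 51, 65, 66, 73, 74, 96}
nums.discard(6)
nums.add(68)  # {2, 4, 51, 65, 66, 68, 73, 74, 96}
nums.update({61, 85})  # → {2, 4, 51, 61, 65, 66, 68, 73, 74, 85, 96}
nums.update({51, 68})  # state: {2, 4, 51, 61, 65, 66, 68, 73, 74, 85, 96}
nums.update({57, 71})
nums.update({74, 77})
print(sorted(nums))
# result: [2, 4, 51, 57, 61, 65, 66, 68, 71, 73, 74, 77, 85, 96]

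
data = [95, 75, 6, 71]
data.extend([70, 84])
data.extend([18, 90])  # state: [95, 75, 6, 71, 70, 84, 18, 90]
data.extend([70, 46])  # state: [95, 75, 6, 71, 70, 84, 18, 90, 70, 46]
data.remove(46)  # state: [95, 75, 6, 71, 70, 84, 18, 90, 70]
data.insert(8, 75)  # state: [95, 75, 6, 71, 70, 84, 18, 90, 75, 70]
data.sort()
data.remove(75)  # [6, 18, 70, 70, 71, 75, 84, 90, 95]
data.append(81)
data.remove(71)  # [6, 18, 70, 70, 75, 84, 90, 95, 81]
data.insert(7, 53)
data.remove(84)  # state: [6, 18, 70, 70, 75, 90, 53, 95, 81]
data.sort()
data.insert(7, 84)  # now [6, 18, 53, 70, 70, 75, 81, 84, 90, 95]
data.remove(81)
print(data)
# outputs [6, 18, 53, 70, 70, 75, 84, 90, 95]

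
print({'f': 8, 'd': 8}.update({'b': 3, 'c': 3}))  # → None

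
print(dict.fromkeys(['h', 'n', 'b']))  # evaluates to {'h': None, 'n': None, 'b': None}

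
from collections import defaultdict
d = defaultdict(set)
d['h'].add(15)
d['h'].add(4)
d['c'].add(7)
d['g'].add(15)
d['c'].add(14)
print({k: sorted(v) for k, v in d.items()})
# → {'h': [4, 15], 'c': [7, 14], 'g': [15]}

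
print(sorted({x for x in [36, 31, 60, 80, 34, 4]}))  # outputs [4, 31, 34, 36, 60, 80]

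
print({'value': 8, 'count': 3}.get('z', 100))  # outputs 100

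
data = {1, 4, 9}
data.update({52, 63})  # {1, 4, 9, 52, 63}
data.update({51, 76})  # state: {1, 4, 9, 51, 52, 63, 76}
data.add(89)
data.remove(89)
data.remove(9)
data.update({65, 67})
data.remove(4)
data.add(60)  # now {1, 51, 52, 60, 63, 65, 67, 76}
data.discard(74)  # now {1, 51, 52, 60, 63, 65, 67, 76}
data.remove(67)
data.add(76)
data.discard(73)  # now {1, 51, 52, 60, 63, 65, 76}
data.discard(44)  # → {1, 51, 52, 60, 63, 65, 76}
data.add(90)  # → {1, 51, 52, 60, 63, 65, 76, 90}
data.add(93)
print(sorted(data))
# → [1, 51, 52, 60, 63, 65, 76, 90, 93]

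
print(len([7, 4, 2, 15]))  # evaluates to 4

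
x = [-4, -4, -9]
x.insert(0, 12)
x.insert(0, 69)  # [69, 12, -4, -4, -9]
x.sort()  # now [-9, -4, -4, 12, 69]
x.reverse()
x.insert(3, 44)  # [69, 12, -4, 44, -4, -9]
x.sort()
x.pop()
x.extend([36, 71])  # [-9, -4, -4, 12, 44, 36, 71]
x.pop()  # 71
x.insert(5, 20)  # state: [-9, -4, -4, 12, 44, 20, 36]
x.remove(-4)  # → [-9, -4, 12, 44, 20, 36]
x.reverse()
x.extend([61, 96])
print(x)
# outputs [36, 20, 44, 12, -4, -9, 61, 96]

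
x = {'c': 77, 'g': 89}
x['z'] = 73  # {'c': 77, 'g': 89, 'z': 73}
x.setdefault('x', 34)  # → 34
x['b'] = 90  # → {'c': 77, 'g': 89, 'z': 73, 'x': 34, 'b': 90}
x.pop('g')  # 89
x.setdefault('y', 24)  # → 24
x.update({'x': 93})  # {'c': 77, 'z': 73, 'x': 93, 'b': 90, 'y': 24}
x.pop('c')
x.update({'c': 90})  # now {'z': 73, 'x': 93, 'b': 90, 'y': 24, 'c': 90}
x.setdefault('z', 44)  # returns 73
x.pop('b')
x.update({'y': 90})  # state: {'z': 73, 'x': 93, 'y': 90, 'c': 90}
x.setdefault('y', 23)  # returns 90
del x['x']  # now {'z': 73, 'y': 90, 'c': 90}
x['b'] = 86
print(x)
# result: {'z': 73, 'y': 90, 'c': 90, 'b': 86}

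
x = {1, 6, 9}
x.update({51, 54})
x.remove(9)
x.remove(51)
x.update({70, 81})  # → {1, 6, 54, 70, 81}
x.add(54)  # {1, 6, 54, 70, 81}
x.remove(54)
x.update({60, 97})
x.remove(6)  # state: {1, 60, 70, 81, 97}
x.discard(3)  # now {1, 60, 70, 81, 97}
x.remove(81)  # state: {1, 60, 70, 97}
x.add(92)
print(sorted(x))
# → [1, 60, 70, 92, 97]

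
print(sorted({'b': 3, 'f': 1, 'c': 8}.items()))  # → [('b', 3), ('c', 8), ('f', 1)]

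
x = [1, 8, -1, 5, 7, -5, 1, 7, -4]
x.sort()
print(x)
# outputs [-5, -4, -1, 1, 1, 5, 7, 7, 8]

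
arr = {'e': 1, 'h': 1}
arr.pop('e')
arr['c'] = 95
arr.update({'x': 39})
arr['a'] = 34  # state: {'h': 1, 'c': 95, 'x': 39, 'a': 34}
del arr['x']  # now {'h': 1, 'c': 95, 'a': 34}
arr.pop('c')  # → 95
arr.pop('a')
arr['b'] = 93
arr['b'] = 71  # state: {'h': 1, 'b': 71}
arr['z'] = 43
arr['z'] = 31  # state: {'h': 1, 'b': 71, 'z': 31}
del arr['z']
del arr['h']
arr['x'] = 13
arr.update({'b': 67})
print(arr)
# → {'b': 67, 'x': 13}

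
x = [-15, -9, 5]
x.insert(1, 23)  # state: [-15, 23, -9, 5]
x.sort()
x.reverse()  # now [23, 5, -9, -15]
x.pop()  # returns -15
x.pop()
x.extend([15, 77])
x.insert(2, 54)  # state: [23, 5, 54, 15, 77]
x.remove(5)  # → [23, 54, 15, 77]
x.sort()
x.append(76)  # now [15, 23, 54, 77, 76]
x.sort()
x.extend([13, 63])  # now [15, 23, 54, 76, 77, 13, 63]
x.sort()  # [13, 15, 23, 54, 63, 76, 77]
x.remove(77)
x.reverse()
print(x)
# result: [76, 63, 54, 23, 15, 13]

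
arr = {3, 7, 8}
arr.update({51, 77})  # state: {3, 7, 8, 51, 77}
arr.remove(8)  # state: {3, 7, 51, 77}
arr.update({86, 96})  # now {3, 7, 51, 77, 86, 96}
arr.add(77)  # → {3, 7, 51, 77, 86, 96}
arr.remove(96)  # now {3, 7, 51, 77, 86}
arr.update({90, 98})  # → {3, 7, 51, 77, 86, 90, 98}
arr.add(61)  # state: {3, 7, 51, 61, 77, 86, 90, 98}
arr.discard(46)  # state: {3, 7, 51, 61, 77, 86, 90, 98}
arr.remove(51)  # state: {3, 7, 61, 77, 86, 90, 98}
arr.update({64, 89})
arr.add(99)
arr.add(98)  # {3, 7, 61, 64, 77, 86, 89, 90, 98, 99}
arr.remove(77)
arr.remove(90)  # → {3, 7, 61, 64, 86, 89, 98, 99}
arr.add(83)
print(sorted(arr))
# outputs [3, 7, 61, 64, 83, 86, 89, 98, 99]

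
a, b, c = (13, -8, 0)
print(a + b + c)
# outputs 5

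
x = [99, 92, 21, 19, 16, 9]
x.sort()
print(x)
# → [9, 16, 19, 21, 92, 99]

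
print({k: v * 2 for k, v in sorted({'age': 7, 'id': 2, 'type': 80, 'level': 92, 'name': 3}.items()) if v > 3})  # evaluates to {'age': 14, 'level': 184, 'type': 160}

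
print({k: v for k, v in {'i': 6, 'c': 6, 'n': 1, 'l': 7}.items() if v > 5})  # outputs {'i': 6, 'c': 6, 'l': 7}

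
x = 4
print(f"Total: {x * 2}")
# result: Total: 8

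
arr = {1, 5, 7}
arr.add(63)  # {1, 5, 7, 63}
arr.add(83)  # {1, 5, 7, 63, 83}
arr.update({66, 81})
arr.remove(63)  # {1, 5, 7, 66, 81, 83}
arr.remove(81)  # {1, 5, 7, 66, 83}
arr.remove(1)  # {5, 7, 66, 83}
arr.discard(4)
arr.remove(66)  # {5, 7, 83}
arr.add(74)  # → {5, 7, 74, 83}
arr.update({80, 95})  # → {5, 7, 74, 80, 83, 95}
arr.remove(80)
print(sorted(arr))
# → [5, 7, 74, 83, 95]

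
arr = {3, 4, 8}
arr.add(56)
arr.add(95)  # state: {3, 4, 8, 56, 95}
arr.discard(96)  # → {3, 4, 8, 56, 95}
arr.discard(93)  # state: {3, 4, 8, 56, 95}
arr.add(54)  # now {3, 4, 8, 54, 56, 95}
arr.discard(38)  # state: {3, 4, 8, 54, 56, 95}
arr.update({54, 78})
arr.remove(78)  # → {3, 4, 8, 54, 56, 95}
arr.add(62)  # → {3, 4, 8, 54, 56, 62, 95}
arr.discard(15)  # {3, 4, 8, 54, 56, 62, 95}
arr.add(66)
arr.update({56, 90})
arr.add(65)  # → {3, 4, 8, 54, 56, 62, 65, 66, 90, 95}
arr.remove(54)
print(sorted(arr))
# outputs [3, 4, 8, 56, 62, 65, 66, 90, 95]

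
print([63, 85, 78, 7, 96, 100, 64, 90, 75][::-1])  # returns [75, 90, 64, 100, 96, 7, 78, 85, 63]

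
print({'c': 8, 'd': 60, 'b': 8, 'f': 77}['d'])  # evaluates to 60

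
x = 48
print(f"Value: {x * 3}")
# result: Value: 144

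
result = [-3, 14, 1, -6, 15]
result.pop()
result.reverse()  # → [-6, 1, 14, -3]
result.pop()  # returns -3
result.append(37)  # [-6, 1, 14, 37]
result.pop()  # 37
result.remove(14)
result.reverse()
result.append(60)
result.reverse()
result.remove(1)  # [60, -6]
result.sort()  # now [-6, 60]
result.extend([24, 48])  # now [-6, 60, 24, 48]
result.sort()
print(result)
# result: [-6, 24, 48, 60]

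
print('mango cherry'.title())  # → Mango Cherry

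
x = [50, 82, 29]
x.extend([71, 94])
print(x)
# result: [50, 82, 29, 71, 94]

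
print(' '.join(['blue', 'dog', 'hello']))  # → blue dog hello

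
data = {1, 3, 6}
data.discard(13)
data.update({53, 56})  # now {1, 3, 6, 53, 56}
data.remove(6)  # {1, 3, 53, 56}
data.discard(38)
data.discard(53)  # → {1, 3, 56}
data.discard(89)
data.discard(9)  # {1, 3, 56}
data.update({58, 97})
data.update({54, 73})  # {1, 3, 54, 56, 58, 73, 97}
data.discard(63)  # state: {1, 3, 54, 56, 58, 73, 97}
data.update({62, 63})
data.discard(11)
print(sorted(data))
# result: [1, 3, 54, 56, 58, 62, 63, 73, 97]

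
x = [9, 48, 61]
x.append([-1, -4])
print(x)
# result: [9, 48, 61, [-1, -4]]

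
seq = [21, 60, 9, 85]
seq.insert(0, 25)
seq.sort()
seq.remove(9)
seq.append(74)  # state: [21, 25, 60, 85, 74]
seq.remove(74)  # [21, 25, 60, 85]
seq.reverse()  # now [85, 60, 25, 21]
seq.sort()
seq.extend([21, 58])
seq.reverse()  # [58, 21, 85, 60, 25, 21]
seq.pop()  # 21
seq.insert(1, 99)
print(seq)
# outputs [58, 99, 21, 85, 60, 25]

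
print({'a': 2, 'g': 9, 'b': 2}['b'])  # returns 2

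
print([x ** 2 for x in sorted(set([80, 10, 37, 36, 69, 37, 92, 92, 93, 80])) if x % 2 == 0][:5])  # [100, 1296, 6400, 8464]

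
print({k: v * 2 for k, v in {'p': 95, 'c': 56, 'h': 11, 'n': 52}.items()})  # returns {'p': 190, 'c': 112, 'h': 22, 'n': 104}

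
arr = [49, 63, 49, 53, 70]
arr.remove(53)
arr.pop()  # 70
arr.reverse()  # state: [49, 63, 49]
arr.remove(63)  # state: [49, 49]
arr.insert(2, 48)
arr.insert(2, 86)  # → [49, 49, 86, 48]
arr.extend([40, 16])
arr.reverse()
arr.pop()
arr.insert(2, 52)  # [16, 40, 52, 48, 86, 49]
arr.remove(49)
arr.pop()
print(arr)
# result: [16, 40, 52, 48]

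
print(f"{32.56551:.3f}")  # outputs 32.566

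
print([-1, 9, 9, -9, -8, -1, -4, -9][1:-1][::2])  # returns [9, -9, -1]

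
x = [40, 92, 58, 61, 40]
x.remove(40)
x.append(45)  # [92, 58, 61, 40, 45]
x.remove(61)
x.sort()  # [40, 45, 58, 92]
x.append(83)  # [40, 45, 58, 92, 83]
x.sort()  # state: [40, 45, 58, 83, 92]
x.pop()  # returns 92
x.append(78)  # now [40, 45, 58, 83, 78]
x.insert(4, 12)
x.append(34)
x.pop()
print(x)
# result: [40, 45, 58, 83, 12, 78]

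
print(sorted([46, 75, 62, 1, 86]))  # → [1, 46, 62, 75, 86]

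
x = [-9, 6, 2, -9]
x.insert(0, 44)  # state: [44, -9, 6, 2, -9]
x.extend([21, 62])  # [44, -9, 6, 2, -9, 21, 62]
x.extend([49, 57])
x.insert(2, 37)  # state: [44, -9, 37, 6, 2, -9, 21, 62, 49, 57]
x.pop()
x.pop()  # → 49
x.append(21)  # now [44, -9, 37, 6, 2, -9, 21, 62, 21]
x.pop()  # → 21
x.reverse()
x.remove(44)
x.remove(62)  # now [21, -9, 2, 6, 37, -9]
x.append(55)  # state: [21, -9, 2, 6, 37, -9, 55]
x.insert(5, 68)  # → [21, -9, 2, 6, 37, 68, -9, 55]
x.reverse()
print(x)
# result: [55, -9, 68, 37, 6, 2, -9, 21]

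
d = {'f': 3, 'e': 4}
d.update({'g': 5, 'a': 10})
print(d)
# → {'f': 3, 'e': 4, 'g': 5, 'a': 10}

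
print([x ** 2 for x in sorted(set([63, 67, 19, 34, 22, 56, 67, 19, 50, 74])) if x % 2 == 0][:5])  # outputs [484, 1156, 2500, 3136, 5476]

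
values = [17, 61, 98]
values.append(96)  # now [17, 61, 98, 96]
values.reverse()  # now [96, 98, 61, 17]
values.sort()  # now [17, 61, 96, 98]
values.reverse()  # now [98, 96, 61, 17]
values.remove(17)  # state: [98, 96, 61]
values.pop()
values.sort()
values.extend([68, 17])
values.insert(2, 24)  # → [96, 98, 24, 68, 17]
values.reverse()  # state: [17, 68, 24, 98, 96]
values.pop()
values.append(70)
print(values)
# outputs [17, 68, 24, 98, 70]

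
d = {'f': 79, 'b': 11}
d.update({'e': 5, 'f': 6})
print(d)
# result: {'f': 6, 'b': 11, 'e': 5}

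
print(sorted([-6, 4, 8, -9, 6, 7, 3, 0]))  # [-9, -6, 0, 3, 4, 6, 7, 8]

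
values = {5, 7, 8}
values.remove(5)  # {7, 8}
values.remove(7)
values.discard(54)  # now {8}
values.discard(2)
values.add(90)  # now {8, 90}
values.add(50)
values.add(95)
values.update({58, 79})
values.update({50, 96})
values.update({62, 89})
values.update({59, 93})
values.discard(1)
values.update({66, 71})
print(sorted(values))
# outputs [8, 50, 58, 59, 62, 66, 71, 79, 89, 90, 93, 95, 96]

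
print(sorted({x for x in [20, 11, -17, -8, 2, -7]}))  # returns [-17, -8, -7, 2, 11, 20]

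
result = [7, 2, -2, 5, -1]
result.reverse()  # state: [-1, 5, -2, 2, 7]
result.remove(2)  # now [-1, 5, -2, 7]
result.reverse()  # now [7, -2, 5, -1]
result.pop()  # -1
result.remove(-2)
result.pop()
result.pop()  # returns 7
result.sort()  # []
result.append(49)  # [49]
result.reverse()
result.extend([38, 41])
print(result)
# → [49, 38, 41]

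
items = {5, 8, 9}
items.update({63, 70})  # {5, 8, 9, 63, 70}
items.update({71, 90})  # {5, 8, 9, 63, 70, 71, 90}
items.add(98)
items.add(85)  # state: {5, 8, 9, 63, 70, 71, 85, 90, 98}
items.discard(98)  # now {5, 8, 9, 63, 70, 71, 85, 90}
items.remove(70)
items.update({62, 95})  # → {5, 8, 9, 62, 63, 71, 85, 90, 95}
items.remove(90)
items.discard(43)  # {5, 8, 9, 62, 63, 71, 85, 95}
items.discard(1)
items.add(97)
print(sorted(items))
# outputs [5, 8, 9, 62, 63, 71, 85, 95, 97]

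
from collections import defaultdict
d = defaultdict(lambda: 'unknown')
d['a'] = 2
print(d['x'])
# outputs unknown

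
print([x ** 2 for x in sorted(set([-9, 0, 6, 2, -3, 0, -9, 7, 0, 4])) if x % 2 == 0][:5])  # [0, 4, 16, 36]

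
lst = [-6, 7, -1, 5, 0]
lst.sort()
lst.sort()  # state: [-6, -1, 0, 5, 7]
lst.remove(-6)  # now [-1, 0, 5, 7]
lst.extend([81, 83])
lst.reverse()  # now [83, 81, 7, 5, 0, -1]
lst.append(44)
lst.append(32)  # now [83, 81, 7, 5, 0, -1, 44, 32]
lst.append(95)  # [83, 81, 7, 5, 0, -1, 44, 32, 95]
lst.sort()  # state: [-1, 0, 5, 7, 32, 44, 81, 83, 95]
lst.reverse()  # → [95, 83, 81, 44, 32, 7, 5, 0, -1]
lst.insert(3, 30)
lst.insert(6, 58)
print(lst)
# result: [95, 83, 81, 30, 44, 32, 58, 7, 5, 0, -1]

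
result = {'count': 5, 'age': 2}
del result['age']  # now {'count': 5}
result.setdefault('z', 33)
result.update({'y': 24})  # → {'count': 5, 'z': 33, 'y': 24}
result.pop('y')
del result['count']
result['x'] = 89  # {'z': 33, 'x': 89}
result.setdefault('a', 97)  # 97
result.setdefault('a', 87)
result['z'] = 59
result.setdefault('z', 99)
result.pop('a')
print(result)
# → {'z': 59, 'x': 89}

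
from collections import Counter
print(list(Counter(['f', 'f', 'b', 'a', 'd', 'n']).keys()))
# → ['f', 'b', 'a', 'd', 'n']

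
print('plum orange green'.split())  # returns ['plum', 'orange', 'green']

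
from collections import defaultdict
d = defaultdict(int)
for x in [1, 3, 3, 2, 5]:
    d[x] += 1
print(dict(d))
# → {1: 1, 3: 2, 2: 1, 5: 1}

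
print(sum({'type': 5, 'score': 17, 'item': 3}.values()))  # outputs 25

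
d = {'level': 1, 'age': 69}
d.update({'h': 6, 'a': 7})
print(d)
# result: {'level': 1, 'age': 69, 'h': 6, 'a': 7}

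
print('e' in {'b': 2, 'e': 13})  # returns True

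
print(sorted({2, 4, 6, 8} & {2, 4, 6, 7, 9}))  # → [2, 4, 6]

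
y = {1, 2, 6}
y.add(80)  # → {1, 2, 6, 80}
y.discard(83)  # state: {1, 2, 6, 80}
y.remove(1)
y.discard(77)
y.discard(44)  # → {2, 6, 80}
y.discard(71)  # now {2, 6, 80}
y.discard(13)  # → {2, 6, 80}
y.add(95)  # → {2, 6, 80, 95}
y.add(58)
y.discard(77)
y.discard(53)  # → {2, 6, 58, 80, 95}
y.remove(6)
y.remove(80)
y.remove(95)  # {2, 58}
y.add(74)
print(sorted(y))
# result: [2, 58, 74]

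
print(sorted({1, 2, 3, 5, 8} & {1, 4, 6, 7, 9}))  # [1]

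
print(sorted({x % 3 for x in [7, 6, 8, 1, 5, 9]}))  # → [0, 1, 2]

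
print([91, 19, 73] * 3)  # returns [91, 19, 73, 91, 19, 73, 91, 19, 73]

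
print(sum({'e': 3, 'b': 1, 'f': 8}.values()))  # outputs 12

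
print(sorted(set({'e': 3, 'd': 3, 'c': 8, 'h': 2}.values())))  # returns [2, 3, 8]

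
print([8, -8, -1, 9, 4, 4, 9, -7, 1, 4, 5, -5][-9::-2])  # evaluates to [9, -8]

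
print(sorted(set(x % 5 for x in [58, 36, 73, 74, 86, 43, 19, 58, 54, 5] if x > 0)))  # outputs [0, 1, 3, 4]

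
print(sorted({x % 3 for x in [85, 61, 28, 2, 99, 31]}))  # [0, 1, 2]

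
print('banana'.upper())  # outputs BANANA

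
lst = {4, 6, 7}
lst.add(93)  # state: {4, 6, 7, 93}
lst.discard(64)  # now {4, 6, 7, 93}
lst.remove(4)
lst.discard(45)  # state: {6, 7, 93}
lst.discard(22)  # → {6, 7, 93}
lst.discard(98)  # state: {6, 7, 93}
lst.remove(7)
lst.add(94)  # {6, 93, 94}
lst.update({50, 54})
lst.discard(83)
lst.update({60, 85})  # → {6, 50, 54, 60, 85, 93, 94}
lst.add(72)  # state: {6, 50, 54, 60, 72, 85, 93, 94}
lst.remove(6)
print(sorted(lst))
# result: [50, 54, 60, 72, 85, 93, 94]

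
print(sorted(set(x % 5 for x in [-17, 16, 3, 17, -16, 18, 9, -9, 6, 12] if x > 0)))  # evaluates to [1, 2, 3, 4]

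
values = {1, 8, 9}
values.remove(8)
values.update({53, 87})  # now {1, 9, 53, 87}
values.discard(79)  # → {1, 9, 53, 87}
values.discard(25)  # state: {1, 9, 53, 87}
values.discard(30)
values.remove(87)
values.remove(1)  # {9, 53}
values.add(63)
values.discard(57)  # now {9, 53, 63}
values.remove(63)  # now {9, 53}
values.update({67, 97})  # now {9, 53, 67, 97}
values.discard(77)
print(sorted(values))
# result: [9, 53, 67, 97]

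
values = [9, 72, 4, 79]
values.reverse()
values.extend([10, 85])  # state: [79, 4, 72, 9, 10, 85]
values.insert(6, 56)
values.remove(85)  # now [79, 4, 72, 9, 10, 56]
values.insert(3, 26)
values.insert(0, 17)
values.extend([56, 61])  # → [17, 79, 4, 72, 26, 9, 10, 56, 56, 61]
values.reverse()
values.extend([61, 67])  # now [61, 56, 56, 10, 9, 26, 72, 4, 79, 17, 61, 67]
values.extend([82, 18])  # [61, 56, 56, 10, 9, 26, 72, 4, 79, 17, 61, 67, 82, 18]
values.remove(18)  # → [61, 56, 56, 10, 9, 26, 72, 4, 79, 17, 61, 67, 82]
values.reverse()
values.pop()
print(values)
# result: [82, 67, 61, 17, 79, 4, 72, 26, 9, 10, 56, 56]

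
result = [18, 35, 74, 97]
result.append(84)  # [18, 35, 74, 97, 84]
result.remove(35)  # [18, 74, 97, 84]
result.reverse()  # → [84, 97, 74, 18]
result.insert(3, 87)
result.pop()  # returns 18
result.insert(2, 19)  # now [84, 97, 19, 74, 87]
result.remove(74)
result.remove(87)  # [84, 97, 19]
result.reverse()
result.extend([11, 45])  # [19, 97, 84, 11, 45]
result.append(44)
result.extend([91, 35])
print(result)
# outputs [19, 97, 84, 11, 45, 44, 91, 35]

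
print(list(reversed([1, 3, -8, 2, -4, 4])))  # [4, -4, 2, -8, 3, 1]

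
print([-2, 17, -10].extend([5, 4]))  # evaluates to None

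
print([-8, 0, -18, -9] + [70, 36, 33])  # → [-8, 0, -18, -9, 70, 36, 33]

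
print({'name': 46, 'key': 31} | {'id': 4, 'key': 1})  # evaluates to {'name': 46, 'key': 1, 'id': 4}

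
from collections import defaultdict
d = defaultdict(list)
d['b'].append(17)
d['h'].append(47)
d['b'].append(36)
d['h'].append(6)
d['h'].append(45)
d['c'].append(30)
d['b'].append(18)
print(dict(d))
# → {'b': [17, 36, 18], 'h': [47, 6, 45], 'c': [30]}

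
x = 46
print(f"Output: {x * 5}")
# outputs Output: 230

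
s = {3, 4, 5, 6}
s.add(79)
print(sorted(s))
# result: [3, 4, 5, 6, 79]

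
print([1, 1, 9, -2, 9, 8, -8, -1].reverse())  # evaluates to None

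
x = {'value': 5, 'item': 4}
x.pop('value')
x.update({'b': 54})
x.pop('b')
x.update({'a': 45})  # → {'item': 4, 'a': 45}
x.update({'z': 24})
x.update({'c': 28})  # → {'item': 4, 'a': 45, 'z': 24, 'c': 28}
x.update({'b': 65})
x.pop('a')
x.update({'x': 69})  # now {'item': 4, 'z': 24, 'c': 28, 'b': 65, 'x': 69}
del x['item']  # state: {'z': 24, 'c': 28, 'b': 65, 'x': 69}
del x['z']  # {'c': 28, 'b': 65, 'x': 69}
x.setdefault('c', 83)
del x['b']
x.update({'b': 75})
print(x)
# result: {'c': 28, 'x': 69, 'b': 75}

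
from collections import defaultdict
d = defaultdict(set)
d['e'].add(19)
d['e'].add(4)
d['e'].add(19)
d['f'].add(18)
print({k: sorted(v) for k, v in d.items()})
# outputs {'e': [4, 19], 'f': [18]}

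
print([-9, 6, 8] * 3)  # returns [-9, 6, 8, -9, 6, 8, -9, 6, 8]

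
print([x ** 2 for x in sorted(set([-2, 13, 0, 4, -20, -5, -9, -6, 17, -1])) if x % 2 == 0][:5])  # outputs [400, 36, 4, 0, 16]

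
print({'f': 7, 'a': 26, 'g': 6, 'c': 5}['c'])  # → 5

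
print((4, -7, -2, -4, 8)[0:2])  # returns (4, -7)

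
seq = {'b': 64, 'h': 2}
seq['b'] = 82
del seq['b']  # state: {'h': 2}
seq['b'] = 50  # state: {'h': 2, 'b': 50}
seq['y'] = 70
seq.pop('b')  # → 50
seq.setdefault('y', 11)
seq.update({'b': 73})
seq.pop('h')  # 2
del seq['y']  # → {'b': 73}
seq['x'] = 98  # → {'b': 73, 'x': 98}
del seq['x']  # {'b': 73}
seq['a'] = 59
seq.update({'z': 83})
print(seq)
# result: {'b': 73, 'a': 59, 'z': 83}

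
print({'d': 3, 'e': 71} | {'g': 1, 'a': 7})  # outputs {'d': 3, 'e': 71, 'g': 1, 'a': 7}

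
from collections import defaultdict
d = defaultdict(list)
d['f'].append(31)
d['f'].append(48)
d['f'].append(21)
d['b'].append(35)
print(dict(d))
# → {'f': [31, 48, 21], 'b': [35]}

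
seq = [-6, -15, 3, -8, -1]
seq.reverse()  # [-1, -8, 3, -15, -6]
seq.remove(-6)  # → [-1, -8, 3, -15]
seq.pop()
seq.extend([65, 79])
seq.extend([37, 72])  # [-1, -8, 3, 65, 79, 37, 72]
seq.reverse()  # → [72, 37, 79, 65, 3, -8, -1]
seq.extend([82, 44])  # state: [72, 37, 79, 65, 3, -8, -1, 82, 44]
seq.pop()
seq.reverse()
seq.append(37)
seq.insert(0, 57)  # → [57, 82, -1, -8, 3, 65, 79, 37, 72, 37]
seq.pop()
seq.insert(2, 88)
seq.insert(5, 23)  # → [57, 82, 88, -1, -8, 23, 3, 65, 79, 37, 72]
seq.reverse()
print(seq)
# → [72, 37, 79, 65, 3, 23, -8, -1, 88, 82, 57]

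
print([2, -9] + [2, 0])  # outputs [2, -9, 2, 0]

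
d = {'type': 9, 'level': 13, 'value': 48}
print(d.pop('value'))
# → 48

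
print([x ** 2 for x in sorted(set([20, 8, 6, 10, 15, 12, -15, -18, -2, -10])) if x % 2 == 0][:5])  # [324, 100, 4, 36, 64]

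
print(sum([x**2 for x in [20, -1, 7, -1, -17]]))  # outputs 740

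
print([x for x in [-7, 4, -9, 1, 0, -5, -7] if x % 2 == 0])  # [4, 0]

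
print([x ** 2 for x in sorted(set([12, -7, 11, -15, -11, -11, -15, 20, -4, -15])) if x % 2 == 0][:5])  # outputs [16, 144, 400]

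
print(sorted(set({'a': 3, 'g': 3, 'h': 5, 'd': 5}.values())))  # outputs [3, 5]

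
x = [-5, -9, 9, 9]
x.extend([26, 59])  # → [-5, -9, 9, 9, 26, 59]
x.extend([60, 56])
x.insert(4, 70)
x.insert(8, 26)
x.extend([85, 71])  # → [-5, -9, 9, 9, 70, 26, 59, 60, 26, 56, 85, 71]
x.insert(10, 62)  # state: [-5, -9, 9, 9, 70, 26, 59, 60, 26, 56, 62, 85, 71]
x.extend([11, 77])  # [-5, -9, 9, 9, 70, 26, 59, 60, 26, 56, 62, 85, 71, 11, 77]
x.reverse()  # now [77, 11, 71, 85, 62, 56, 26, 60, 59, 26, 70, 9, 9, -9, -5]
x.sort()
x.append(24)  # [-9, -5, 9, 9, 11, 26, 26, 56, 59, 60, 62, 70, 71, 77, 85, 24]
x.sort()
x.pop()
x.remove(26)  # [-9, -5, 9, 9, 11, 24, 26, 56, 59, 60, 62, 70, 71, 77]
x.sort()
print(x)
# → [-9, -5, 9, 9, 11, 24, 26, 56, 59, 60, 62, 70, 71, 77]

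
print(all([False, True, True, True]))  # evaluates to False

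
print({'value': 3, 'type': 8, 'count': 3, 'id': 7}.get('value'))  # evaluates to 3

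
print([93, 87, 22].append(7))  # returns None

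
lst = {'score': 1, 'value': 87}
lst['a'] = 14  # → {'score': 1, 'value': 87, 'a': 14}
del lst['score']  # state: {'value': 87, 'a': 14}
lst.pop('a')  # 14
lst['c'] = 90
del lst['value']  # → {'c': 90}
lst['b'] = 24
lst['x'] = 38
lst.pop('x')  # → 38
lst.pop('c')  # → 90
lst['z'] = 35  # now {'b': 24, 'z': 35}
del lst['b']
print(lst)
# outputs {'z': 35}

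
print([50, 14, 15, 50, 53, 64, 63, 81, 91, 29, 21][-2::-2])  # [29, 81, 64, 50, 14]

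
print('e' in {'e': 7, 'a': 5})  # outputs True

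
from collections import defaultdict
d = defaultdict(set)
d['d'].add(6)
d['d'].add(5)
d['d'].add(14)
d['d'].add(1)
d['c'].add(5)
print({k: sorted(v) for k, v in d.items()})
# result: {'d': [1, 5, 6, 14], 'c': [5]}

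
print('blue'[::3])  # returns be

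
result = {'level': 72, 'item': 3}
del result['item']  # {'level': 72}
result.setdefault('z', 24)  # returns 24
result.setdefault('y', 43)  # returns 43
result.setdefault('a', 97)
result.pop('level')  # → 72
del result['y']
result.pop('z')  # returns 24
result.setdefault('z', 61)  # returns 61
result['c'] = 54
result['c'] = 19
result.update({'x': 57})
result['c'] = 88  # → {'a': 97, 'z': 61, 'c': 88, 'x': 57}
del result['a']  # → {'z': 61, 'c': 88, 'x': 57}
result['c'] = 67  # {'z': 61, 'c': 67, 'x': 57}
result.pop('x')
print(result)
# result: {'z': 61, 'c': 67}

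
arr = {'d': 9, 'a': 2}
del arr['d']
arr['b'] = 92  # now {'a': 2, 'b': 92}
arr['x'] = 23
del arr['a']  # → {'b': 92, 'x': 23}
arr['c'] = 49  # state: {'b': 92, 'x': 23, 'c': 49}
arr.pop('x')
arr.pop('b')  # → 92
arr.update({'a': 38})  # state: {'c': 49, 'a': 38}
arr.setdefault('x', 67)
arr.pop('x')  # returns 67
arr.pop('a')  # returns 38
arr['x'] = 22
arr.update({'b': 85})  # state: {'c': 49, 'x': 22, 'b': 85}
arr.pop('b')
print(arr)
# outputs {'c': 49, 'x': 22}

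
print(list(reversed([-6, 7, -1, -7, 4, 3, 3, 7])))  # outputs [7, 3, 3, 4, -7, -1, 7, -6]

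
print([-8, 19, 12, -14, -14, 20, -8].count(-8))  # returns 2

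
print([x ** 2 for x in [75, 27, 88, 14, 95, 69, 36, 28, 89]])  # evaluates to [5625, 729, 7744, 196, 9025, 4761, 1296, 784, 7921]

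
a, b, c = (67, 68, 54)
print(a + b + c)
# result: 189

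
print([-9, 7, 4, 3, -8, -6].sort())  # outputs None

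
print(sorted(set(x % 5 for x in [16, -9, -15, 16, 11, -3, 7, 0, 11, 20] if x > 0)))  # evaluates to [0, 1, 2]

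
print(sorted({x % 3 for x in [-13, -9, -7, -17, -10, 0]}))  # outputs [0, 1, 2]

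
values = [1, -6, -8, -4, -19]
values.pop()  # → -19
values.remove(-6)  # [1, -8, -4]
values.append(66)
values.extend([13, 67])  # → [1, -8, -4, 66, 13, 67]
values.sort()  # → [-8, -4, 1, 13, 66, 67]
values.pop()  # 67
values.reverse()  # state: [66, 13, 1, -4, -8]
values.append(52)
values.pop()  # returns 52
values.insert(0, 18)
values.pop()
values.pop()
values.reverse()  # [1, 13, 66, 18]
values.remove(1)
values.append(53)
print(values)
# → [13, 66, 18, 53]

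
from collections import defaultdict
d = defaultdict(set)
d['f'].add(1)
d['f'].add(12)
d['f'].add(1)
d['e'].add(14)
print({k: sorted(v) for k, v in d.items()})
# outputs {'f': [1, 12], 'e': [14]}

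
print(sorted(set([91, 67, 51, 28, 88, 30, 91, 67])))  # [28, 30, 51, 67, 88, 91]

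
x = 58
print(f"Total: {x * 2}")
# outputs Total: 116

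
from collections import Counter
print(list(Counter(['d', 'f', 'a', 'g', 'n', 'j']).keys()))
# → ['d', 'f', 'a', 'g', 'n', 'j']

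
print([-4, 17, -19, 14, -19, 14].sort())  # None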